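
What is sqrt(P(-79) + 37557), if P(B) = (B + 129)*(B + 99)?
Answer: sqrt(38557) ≈ 196.36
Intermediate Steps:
P(B) = (99 + B)*(129 + B) (P(B) = (129 + B)*(99 + B) = (99 + B)*(129 + B))
sqrt(P(-79) + 37557) = sqrt((12771 + (-79)**2 + 228*(-79)) + 37557) = sqrt((12771 + 6241 - 18012) + 37557) = sqrt(1000 + 37557) = sqrt(38557)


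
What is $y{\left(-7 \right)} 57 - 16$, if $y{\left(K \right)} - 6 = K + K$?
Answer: $-472$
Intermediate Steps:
$y{\left(K \right)} = 6 + 2 K$ ($y{\left(K \right)} = 6 + \left(K + K\right) = 6 + 2 K$)
$y{\left(-7 \right)} 57 - 16 = \left(6 + 2 \left(-7\right)\right) 57 - 16 = \left(6 - 14\right) 57 - 16 = \left(-8\right) 57 - 16 = -456 - 16 = -472$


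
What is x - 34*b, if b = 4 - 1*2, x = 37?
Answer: -31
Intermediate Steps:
b = 2 (b = 4 - 2 = 2)
x - 34*b = 37 - 34*2 = 37 - 68 = -31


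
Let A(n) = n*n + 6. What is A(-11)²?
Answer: 16129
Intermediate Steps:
A(n) = 6 + n² (A(n) = n² + 6 = 6 + n²)
A(-11)² = (6 + (-11)²)² = (6 + 121)² = 127² = 16129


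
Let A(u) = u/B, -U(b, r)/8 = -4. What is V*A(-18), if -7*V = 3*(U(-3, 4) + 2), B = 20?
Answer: 459/35 ≈ 13.114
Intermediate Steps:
U(b, r) = 32 (U(b, r) = -8*(-4) = 32)
A(u) = u/20
V = -102/7 (V = -3*(32 + 2)/7 = -3*34/7 = -⅐*102 = -102/7 ≈ -14.571)
V*A(-18) = -51*(-18)/70 = -102/7*(-9/10) = 459/35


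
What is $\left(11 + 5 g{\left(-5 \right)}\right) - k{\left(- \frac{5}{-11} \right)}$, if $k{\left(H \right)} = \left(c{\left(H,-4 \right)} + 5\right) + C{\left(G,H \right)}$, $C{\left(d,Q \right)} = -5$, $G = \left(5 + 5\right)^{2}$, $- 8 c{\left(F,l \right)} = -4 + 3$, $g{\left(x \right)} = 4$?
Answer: $\frac{247}{8} \approx 30.875$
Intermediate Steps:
$c{\left(F,l \right)} = \frac{1}{8}$ ($c{\left(F,l \right)} = - \frac{-4 + 3}{8} = \left(- \frac{1}{8}\right) \left(-1\right) = \frac{1}{8}$)
$G = 100$ ($G = 10^{2} = 100$)
$k{\left(H \right)} = \frac{1}{8}$ ($k{\left(H \right)} = \left(\frac{1}{8} + 5\right) - 5 = \frac{41}{8} - 5 = \frac{1}{8}$)
$\left(11 + 5 g{\left(-5 \right)}\right) - k{\left(- \frac{5}{-11} \right)} = \left(11 + 5 \cdot 4\right) - \frac{1}{8} = \left(11 + 20\right) - \frac{1}{8} = 31 - \frac{1}{8} = \frac{247}{8}$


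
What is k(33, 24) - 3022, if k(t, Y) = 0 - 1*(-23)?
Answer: -2999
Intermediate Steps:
k(t, Y) = 23 (k(t, Y) = 0 + 23 = 23)
k(33, 24) - 3022 = 23 - 3022 = -2999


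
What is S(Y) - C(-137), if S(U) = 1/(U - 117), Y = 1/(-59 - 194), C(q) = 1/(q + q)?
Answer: -9930/2027737 ≈ -0.0048971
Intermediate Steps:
C(q) = 1/(2*q)
Y = -1/253 (Y = 1/(-253) = -1/253 ≈ -0.0039526)
S(U) = 1/(-117 + U)
S(Y) - C(-137) = 1/(-117 - 1/253) - 1/(2*(-137)) = 1/(-29602/253) - (-1)/(2*137) = -253/29602 - 1*(-1/274) = -253/29602 + 1/274 = -9930/2027737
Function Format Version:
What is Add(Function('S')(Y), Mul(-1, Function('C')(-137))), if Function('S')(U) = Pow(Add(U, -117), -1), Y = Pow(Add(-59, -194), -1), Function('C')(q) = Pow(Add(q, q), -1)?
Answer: Rational(-9930, 2027737) ≈ -0.0048971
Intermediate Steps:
Function('C')(q) = Mul(Rational(1, 2), Pow(q, -1)) (Function('C')(q) = Pow(Mul(2, q), -1) = Mul(Rational(1, 2), Pow(q, -1)))
Y = Rational(-1, 253) (Y = Pow(-253, -1) = Rational(-1, 253) ≈ -0.0039526)
Function('S')(U) = Pow(Add(-117, U), -1)
Add(Function('S')(Y), Mul(-1, Function('C')(-137))) = Add(Pow(Add(-117, Rational(-1, 253)), -1), Mul(-1, Mul(Rational(1, 2), Pow(-137, -1)))) = Add(Pow(Rational(-29602, 253), -1), Mul(-1, Mul(Rational(1, 2), Rational(-1, 137)))) = Add(Rational(-253, 29602), Mul(-1, Rational(-1, 274))) = Add(Rational(-253, 29602), Rational(1, 274)) = Rational(-9930, 2027737)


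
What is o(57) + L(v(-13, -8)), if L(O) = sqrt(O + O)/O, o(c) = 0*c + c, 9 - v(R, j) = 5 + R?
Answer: 57 + sqrt(34)/17 ≈ 57.343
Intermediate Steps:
v(R, j) = 4 - R (v(R, j) = 9 - (5 + R) = 9 + (-5 - R) = 4 - R)
o(c) = c (o(c) = 0 + c = c)
L(O) = sqrt(2)/sqrt(O) (L(O) = sqrt(2*O)/O = (sqrt(2)*sqrt(O))/O = sqrt(2)/sqrt(O))
o(57) + L(v(-13, -8)) = 57 + sqrt(2)/sqrt(4 - 1*(-13)) = 57 + sqrt(2)/sqrt(4 + 13) = 57 + sqrt(2)/sqrt(17) = 57 + sqrt(2)*(sqrt(17)/17) = 57 + sqrt(34)/17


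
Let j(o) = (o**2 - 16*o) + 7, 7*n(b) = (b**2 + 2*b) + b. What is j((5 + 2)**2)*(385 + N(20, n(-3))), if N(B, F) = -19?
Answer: 594384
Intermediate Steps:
n(b) = b**2/7 + 3*b/7 (n(b) = ((b**2 + 2*b) + b)/7 = (b**2 + 3*b)/7 = b**2/7 + 3*b/7)
j(o) = 7 + o**2 - 16*o
j((5 + 2)**2)*(385 + N(20, n(-3))) = (7 + ((5 + 2)**2)**2 - 16*(5 + 2)**2)*(385 - 19) = (7 + (7**2)**2 - 16*7**2)*366 = (7 + 49**2 - 16*49)*366 = (7 + 2401 - 784)*366 = 1624*366 = 594384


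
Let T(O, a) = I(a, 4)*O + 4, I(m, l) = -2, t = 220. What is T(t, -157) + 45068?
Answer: 44632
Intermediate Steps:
T(O, a) = 4 - 2*O (T(O, a) = -2*O + 4 = 4 - 2*O)
T(t, -157) + 45068 = (4 - 2*220) + 45068 = (4 - 440) + 45068 = -436 + 45068 = 44632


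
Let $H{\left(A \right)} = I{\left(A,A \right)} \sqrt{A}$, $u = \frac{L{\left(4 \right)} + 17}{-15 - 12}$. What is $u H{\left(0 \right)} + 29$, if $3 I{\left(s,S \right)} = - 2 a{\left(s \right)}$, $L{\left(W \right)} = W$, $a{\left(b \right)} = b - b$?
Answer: $29$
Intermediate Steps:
$a{\left(b \right)} = 0$
$u = - \frac{7}{9}$ ($u = \frac{4 + 17}{-15 - 12} = \frac{21}{-27} = 21 \left(- \frac{1}{27}\right) = - \frac{7}{9} \approx -0.77778$)
$I{\left(s,S \right)} = 0$ ($I{\left(s,S \right)} = \frac{\left(-2\right) 0}{3} = \frac{1}{3} \cdot 0 = 0$)
$H{\left(A \right)} = 0$ ($H{\left(A \right)} = 0 \sqrt{A} = 0$)
$u H{\left(0 \right)} + 29 = \left(- \frac{7}{9}\right) 0 + 29 = 0 + 29 = 29$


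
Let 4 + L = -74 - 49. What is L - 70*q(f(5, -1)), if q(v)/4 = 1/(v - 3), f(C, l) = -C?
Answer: -92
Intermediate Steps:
q(v) = 4/(-3 + v) (q(v) = 4/(v - 3) = 4/(-3 + v))
L = -127 (L = -4 + (-74 - 49) = -4 - 123 = -127)
L - 70*q(f(5, -1)) = -127 - 70*4/(-3 - 1*5) = -127 - 70*4/(-3 - 5) = -127 - 70*4/(-8) = -127 - 70*4*(-1/8) = -127 - 70*(-1)/2 = -127 - 14*(-5/2) = -127 + 35 = -92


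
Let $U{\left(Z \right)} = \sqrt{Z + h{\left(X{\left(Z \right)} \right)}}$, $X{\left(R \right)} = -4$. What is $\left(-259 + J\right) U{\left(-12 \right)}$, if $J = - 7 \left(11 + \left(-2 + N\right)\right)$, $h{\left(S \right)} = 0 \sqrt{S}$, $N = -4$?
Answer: $- 588 i \sqrt{3} \approx - 1018.4 i$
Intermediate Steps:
$h{\left(S \right)} = 0$
$J = -35$ ($J = - 7 \left(11 - 6\right) = \left(-7\right) 5 = -35$)
$U{\left(Z \right)} = \sqrt{Z}$ ($U{\left(Z \right)} = \sqrt{Z + 0} = \sqrt{Z}$)
$\left(-259 + J\right) U{\left(-12 \right)} = \left(-259 - 35\right) \sqrt{-12} = - 294 \cdot 2 i \sqrt{3} = - 588 i \sqrt{3}$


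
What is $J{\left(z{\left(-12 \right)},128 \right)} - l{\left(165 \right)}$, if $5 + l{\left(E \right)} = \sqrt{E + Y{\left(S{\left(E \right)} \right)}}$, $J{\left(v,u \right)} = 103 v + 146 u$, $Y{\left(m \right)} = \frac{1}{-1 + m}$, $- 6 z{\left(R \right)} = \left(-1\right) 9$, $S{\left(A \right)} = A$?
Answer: $\frac{37695}{2} - \frac{\sqrt{1109501}}{82} \approx 18835.0$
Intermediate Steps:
$z{\left(R \right)} = \frac{3}{2}$ ($z{\left(R \right)} = - \frac{\left(-1\right) 9}{6} = \left(- \frac{1}{6}\right) \left(-9\right) = \frac{3}{2}$)
$l{\left(E \right)} = -5 + \sqrt{E + \frac{1}{-1 + E}}$
$J{\left(z{\left(-12 \right)},128 \right)} - l{\left(165 \right)} = \left(103 \cdot \frac{3}{2} + 146 \cdot 128\right) - \left(-5 + \sqrt{\frac{1 + 165 \left(-1 + 165\right)}{-1 + 165}}\right) = \left(\frac{309}{2} + 18688\right) - \left(-5 + \sqrt{\frac{1 + 165 \cdot 164}{164}}\right) = \frac{37685}{2} - \left(-5 + \sqrt{\frac{1 + 27060}{164}}\right) = \frac{37685}{2} - \left(-5 + \sqrt{\frac{1}{164} \cdot 27061}\right) = \frac{37685}{2} - \left(-5 + \sqrt{\frac{27061}{164}}\right) = \frac{37685}{2} - \left(-5 + \frac{\sqrt{1109501}}{82}\right) = \frac{37685}{2} + \left(5 - \frac{\sqrt{1109501}}{82}\right) = \frac{37695}{2} - \frac{\sqrt{1109501}}{82}$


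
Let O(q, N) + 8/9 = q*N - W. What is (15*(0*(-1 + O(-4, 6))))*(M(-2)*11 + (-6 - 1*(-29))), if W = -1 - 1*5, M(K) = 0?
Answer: 0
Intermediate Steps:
W = -6 (W = -1 - 5 = -6)
O(q, N) = 46/9 + N*q (O(q, N) = -8/9 + (q*N - 1*(-6)) = -8/9 + (N*q + 6) = -8/9 + (6 + N*q) = 46/9 + N*q)
(15*(0*(-1 + O(-4, 6))))*(M(-2)*11 + (-6 - 1*(-29))) = (15*(0*(-1 + (46/9 + 6*(-4)))))*(0*11 + (-6 - 1*(-29))) = (15*(0*(-1 + (46/9 - 24))))*(0 + (-6 + 29)) = (15*(0*(-1 - 170/9)))*(0 + 23) = (15*(0*(-179/9)))*23 = (15*0)*23 = 0*23 = 0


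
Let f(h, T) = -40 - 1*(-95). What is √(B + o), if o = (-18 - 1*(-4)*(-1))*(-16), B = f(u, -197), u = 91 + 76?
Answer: √407 ≈ 20.174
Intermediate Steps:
u = 167
f(h, T) = 55 (f(h, T) = -40 + 95 = 55)
B = 55
o = 352 (o = (-18 + 4*(-1))*(-16) = (-18 - 4)*(-16) = -22*(-16) = 352)
√(B + o) = √(55 + 352) = √407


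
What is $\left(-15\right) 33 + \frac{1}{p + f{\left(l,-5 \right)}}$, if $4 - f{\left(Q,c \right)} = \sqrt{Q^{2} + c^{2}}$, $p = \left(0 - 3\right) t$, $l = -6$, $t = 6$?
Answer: $- \frac{66839}{135} + \frac{\sqrt{61}}{135} \approx -495.05$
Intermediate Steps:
$p = -18$ ($p = \left(0 - 3\right) 6 = \left(-3\right) 6 = -18$)
$f{\left(Q,c \right)} = 4 - \sqrt{Q^{2} + c^{2}}$
$\left(-15\right) 33 + \frac{1}{p + f{\left(l,-5 \right)}} = \left(-15\right) 33 + \frac{1}{-18 + \left(4 - \sqrt{\left(-6\right)^{2} + \left(-5\right)^{2}}\right)} = -495 + \frac{1}{-18 + \left(4 - \sqrt{36 + 25}\right)} = -495 + \frac{1}{-18 + \left(4 - \sqrt{61}\right)} = -495 + \frac{1}{-14 - \sqrt{61}}$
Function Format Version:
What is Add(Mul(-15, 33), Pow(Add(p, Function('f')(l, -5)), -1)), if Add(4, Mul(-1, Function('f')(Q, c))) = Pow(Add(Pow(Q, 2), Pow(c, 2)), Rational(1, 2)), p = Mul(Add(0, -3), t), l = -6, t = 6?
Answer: Add(Rational(-66839, 135), Mul(Rational(1, 135), Pow(61, Rational(1, 2)))) ≈ -495.05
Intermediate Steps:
p = -18 (p = Mul(Add(0, -3), 6) = Mul(-3, 6) = -18)
Function('f')(Q, c) = Add(4, Mul(-1, Pow(Add(Pow(Q, 2), Pow(c, 2)), Rational(1, 2))))
Add(Mul(-15, 33), Pow(Add(p, Function('f')(l, -5)), -1)) = Add(Mul(-15, 33), Pow(Add(-18, Add(4, Mul(-1, Pow(Add(Pow(-6, 2), Pow(-5, 2)), Rational(1, 2))))), -1)) = Add(-495, Pow(Add(-18, Add(4, Mul(-1, Pow(Add(36, 25), Rational(1, 2))))), -1)) = Add(-495, Pow(Add(-18, Add(4, Mul(-1, Pow(61, Rational(1, 2))))), -1)) = Add(-495, Pow(Add(-14, Mul(-1, Pow(61, Rational(1, 2)))), -1))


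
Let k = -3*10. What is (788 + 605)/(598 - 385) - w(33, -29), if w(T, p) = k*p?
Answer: -183917/213 ≈ -863.46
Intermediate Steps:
k = -30
w(T, p) = -30*p
(788 + 605)/(598 - 385) - w(33, -29) = (788 + 605)/(598 - 385) - (-30)*(-29) = 1393/213 - 1*870 = 1393*(1/213) - 870 = 1393/213 - 870 = -183917/213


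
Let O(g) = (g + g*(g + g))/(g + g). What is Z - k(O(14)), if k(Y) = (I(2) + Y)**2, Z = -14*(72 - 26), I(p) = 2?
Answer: -3665/4 ≈ -916.25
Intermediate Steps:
Z = -644 (Z = -14*46 = -644)
O(g) = (g + 2*g**2)/(2*g) (O(g) = (g + g*(2*g))/((2*g)) = (g + 2*g**2)*(1/(2*g)) = (g + 2*g**2)/(2*g))
k(Y) = (2 + Y)**2
Z - k(O(14)) = -644 - (2 + (1/2 + 14))**2 = -644 - (2 + 29/2)**2 = -644 - (33/2)**2 = -644 - 1*1089/4 = -644 - 1089/4 = -3665/4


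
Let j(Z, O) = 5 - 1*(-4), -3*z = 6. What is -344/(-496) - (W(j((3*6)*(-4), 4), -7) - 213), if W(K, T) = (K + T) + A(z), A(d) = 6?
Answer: 12753/62 ≈ 205.69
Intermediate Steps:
z = -2 (z = -1/3*6 = -2)
j(Z, O) = 9 (j(Z, O) = 5 + 4 = 9)
W(K, T) = 6 + K + T (W(K, T) = (K + T) + 6 = 6 + K + T)
-344/(-496) - (W(j((3*6)*(-4), 4), -7) - 213) = -344/(-496) - ((6 + 9 - 7) - 213) = -344*(-1/496) - (8 - 213) = 43/62 - 1*(-205) = 43/62 + 205 = 12753/62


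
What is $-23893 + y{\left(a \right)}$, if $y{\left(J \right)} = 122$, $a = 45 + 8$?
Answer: $-23771$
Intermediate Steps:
$a = 53$
$-23893 + y{\left(a \right)} = -23893 + 122 = -23771$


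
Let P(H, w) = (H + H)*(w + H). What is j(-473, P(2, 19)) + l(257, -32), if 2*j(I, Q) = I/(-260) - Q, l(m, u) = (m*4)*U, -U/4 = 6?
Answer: -12850807/520 ≈ -24713.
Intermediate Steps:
U = -24 (U = -4*6 = -24)
l(m, u) = -96*m (l(m, u) = (m*4)*(-24) = (4*m)*(-24) = -96*m)
P(H, w) = 2*H*(H + w) (P(H, w) = (2*H)*(H + w) = 2*H*(H + w))
j(I, Q) = -Q/2 - I/520 (j(I, Q) = (I/(-260) - Q)/2 = (I*(-1/260) - Q)/2 = (-I/260 - Q)/2 = (-Q - I/260)/2 = -Q/2 - I/520)
j(-473, P(2, 19)) + l(257, -32) = (-2*(2 + 19) - 1/520*(-473)) - 96*257 = (-2*21 + 473/520) - 24672 = (-1/2*84 + 473/520) - 24672 = (-42 + 473/520) - 24672 = -21367/520 - 24672 = -12850807/520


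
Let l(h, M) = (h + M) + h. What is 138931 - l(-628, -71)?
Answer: 140258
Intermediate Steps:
l(h, M) = M + 2*h (l(h, M) = (M + h) + h = M + 2*h)
138931 - l(-628, -71) = 138931 - (-71 + 2*(-628)) = 138931 - (-71 - 1256) = 138931 - 1*(-1327) = 138931 + 1327 = 140258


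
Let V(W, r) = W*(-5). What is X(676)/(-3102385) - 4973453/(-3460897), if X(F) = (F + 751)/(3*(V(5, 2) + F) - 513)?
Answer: 2019870007298471/1405575482968800 ≈ 1.4370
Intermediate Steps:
V(W, r) = -5*W
X(F) = (751 + F)/(-588 + 3*F) (X(F) = (F + 751)/(3*(-5*5 + F) - 513) = (751 + F)/(3*(-25 + F) - 513) = (751 + F)/((-75 + 3*F) - 513) = (751 + F)/(-588 + 3*F))
X(676)/(-3102385) - 4973453/(-3460897) = ((751 + 676)/(3*(-196 + 676)))/(-3102385) - 4973453/(-3460897) = ((⅓)*1427/480)*(-1/3102385) - 4973453*(-1/3460897) = ((⅓)*(1/480)*1427)*(-1/3102385) + 4973453/3460897 = (1427/1440)*(-1/3102385) + 4973453/3460897 = -1427/4467434400 + 4973453/3460897 = 2019870007298471/1405575482968800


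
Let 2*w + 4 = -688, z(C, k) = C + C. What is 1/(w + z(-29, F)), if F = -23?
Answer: -1/404 ≈ -0.0024752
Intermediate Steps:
z(C, k) = 2*C
w = -346 (w = -2 + (½)*(-688) = -2 - 344 = -346)
1/(w + z(-29, F)) = 1/(-346 + 2*(-29)) = 1/(-346 - 58) = 1/(-404) = -1/404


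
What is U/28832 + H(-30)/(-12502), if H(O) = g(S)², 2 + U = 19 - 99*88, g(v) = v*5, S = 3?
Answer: -57596045/180228832 ≈ -0.31957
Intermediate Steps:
g(v) = 5*v
U = -8695 (U = -2 + (19 - 99*88) = -2 + (19 - 8712) = -2 - 8693 = -8695)
H(O) = 225 (H(O) = (5*3)² = 15² = 225)
U/28832 + H(-30)/(-12502) = -8695/28832 + 225/(-12502) = -8695*1/28832 + 225*(-1/12502) = -8695/28832 - 225/12502 = -57596045/180228832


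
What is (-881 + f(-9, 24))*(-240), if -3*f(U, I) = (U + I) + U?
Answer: 211920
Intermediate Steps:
f(U, I) = -2*U/3 - I/3 (f(U, I) = -((U + I) + U)/3 = -((I + U) + U)/3 = -(I + 2*U)/3 = -2*U/3 - I/3)
(-881 + f(-9, 24))*(-240) = (-881 + (-2/3*(-9) - 1/3*24))*(-240) = (-881 + (6 - 8))*(-240) = (-881 - 2)*(-240) = -883*(-240) = 211920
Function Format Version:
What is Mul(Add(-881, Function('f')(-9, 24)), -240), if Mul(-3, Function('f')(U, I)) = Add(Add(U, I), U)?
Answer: 211920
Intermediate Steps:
Function('f')(U, I) = Add(Mul(Rational(-2, 3), U), Mul(Rational(-1, 3), I)) (Function('f')(U, I) = Mul(Rational(-1, 3), Add(Add(U, I), U)) = Mul(Rational(-1, 3), Add(Add(I, U), U)) = Mul(Rational(-1, 3), Add(I, Mul(2, U))) = Add(Mul(Rational(-2, 3), U), Mul(Rational(-1, 3), I)))
Mul(Add(-881, Function('f')(-9, 24)), -240) = Mul(Add(-881, Add(Mul(Rational(-2, 3), -9), Mul(Rational(-1, 3), 24))), -240) = Mul(Add(-881, Add(6, -8)), -240) = Mul(Add(-881, -2), -240) = Mul(-883, -240) = 211920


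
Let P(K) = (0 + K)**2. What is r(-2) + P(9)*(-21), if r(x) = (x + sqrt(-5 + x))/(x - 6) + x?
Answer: -6811/4 - I*sqrt(7)/8 ≈ -1702.8 - 0.33072*I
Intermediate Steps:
r(x) = x + (x + sqrt(-5 + x))/(-6 + x) (r(x) = (x + sqrt(-5 + x))/(-6 + x) + x = x + (x + sqrt(-5 + x))/(-6 + x))
P(K) = K**2
r(-2) + P(9)*(-21) = ((-2)**2 + sqrt(-5 - 2) - 5*(-2))/(-6 - 2) + 9**2*(-21) = (4 + sqrt(-7) + 10)/(-8) + 81*(-21) = -(4 + I*sqrt(7) + 10)/8 - 1701 = -(14 + I*sqrt(7))/8 - 1701 = (-7/4 - I*sqrt(7)/8) - 1701 = -6811/4 - I*sqrt(7)/8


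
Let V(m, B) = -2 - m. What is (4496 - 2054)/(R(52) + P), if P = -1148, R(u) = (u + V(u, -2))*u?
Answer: -1221/626 ≈ -1.9505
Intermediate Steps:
R(u) = -2*u (R(u) = (u + (-2 - u))*u = -2*u)
(4496 - 2054)/(R(52) + P) = (4496 - 2054)/(-2*52 - 1148) = 2442/(-104 - 1148) = 2442/(-1252) = 2442*(-1/1252) = -1221/626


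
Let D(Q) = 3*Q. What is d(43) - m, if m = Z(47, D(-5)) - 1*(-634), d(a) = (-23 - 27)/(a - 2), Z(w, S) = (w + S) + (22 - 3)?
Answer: -28135/41 ≈ -686.22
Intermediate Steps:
Z(w, S) = 19 + S + w (Z(w, S) = (S + w) + 19 = 19 + S + w)
d(a) = -50/(-2 + a)
m = 685 (m = (19 + 3*(-5) + 47) - 1*(-634) = (19 - 15 + 47) + 634 = 51 + 634 = 685)
d(43) - m = -50/(-2 + 43) - 1*685 = -50/41 - 685 = -28135/41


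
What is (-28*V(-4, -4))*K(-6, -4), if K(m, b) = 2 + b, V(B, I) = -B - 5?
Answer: -56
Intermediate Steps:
V(B, I) = -5 - B
(-28*V(-4, -4))*K(-6, -4) = (-28*(-5 - 1*(-4)))*(2 - 4) = -28*(-5 + 4)*(-2) = -28*(-1)*(-2) = 28*(-2) = -56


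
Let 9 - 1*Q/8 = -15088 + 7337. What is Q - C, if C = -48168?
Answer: 110248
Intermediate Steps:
Q = 62080 (Q = 72 - 8*(-15088 + 7337) = 72 - 8*(-7751) = 72 + 62008 = 62080)
Q - C = 62080 - 1*(-48168) = 62080 + 48168 = 110248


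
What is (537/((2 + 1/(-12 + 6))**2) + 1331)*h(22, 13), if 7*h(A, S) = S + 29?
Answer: 1082298/121 ≈ 8944.6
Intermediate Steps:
h(A, S) = 29/7 + S/7 (h(A, S) = (S + 29)/7 = (29 + S)/7 = 29/7 + S/7)
(537/((2 + 1/(-12 + 6))**2) + 1331)*h(22, 13) = (537/((2 + 1/(-12 + 6))**2) + 1331)*(29/7 + (1/7)*13) = (537/((2 + 1/(-6))**2) + 1331)*(29/7 + 13/7) = (537/((2 - 1/6)**2) + 1331)*6 = (537/((11/6)**2) + 1331)*6 = (537/(121/36) + 1331)*6 = (537*(36/121) + 1331)*6 = (19332/121 + 1331)*6 = (180383/121)*6 = 1082298/121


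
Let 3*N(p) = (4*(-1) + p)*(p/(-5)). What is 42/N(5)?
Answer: -126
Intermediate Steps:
N(p) = -p*(-4 + p)/15 (N(p) = ((4*(-1) + p)*(p/(-5)))/3 = ((-4 + p)*(p*(-⅕)))/3 = ((-4 + p)*(-p/5))/3 = (-p*(-4 + p)/5)/3 = -p*(-4 + p)/15)
42/N(5) = 42/(((1/15)*5*(4 - 1*5))) = 42/(((1/15)*5*(4 - 5))) = 42/(((1/15)*5*(-1))) = 42/(-⅓) = 42*(-3) = -126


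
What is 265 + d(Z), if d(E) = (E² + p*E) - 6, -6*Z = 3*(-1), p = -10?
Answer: 1017/4 ≈ 254.25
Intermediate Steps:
Z = ½ (Z = -(-1)/2 = -⅙*(-3) = ½ ≈ 0.50000)
d(E) = -6 + E² - 10*E (d(E) = (E² - 10*E) - 6 = -6 + E² - 10*E)
265 + d(Z) = 265 + (-6 + (½)² - 10*½) = 265 + (-6 + ¼ - 5) = 265 - 43/4 = 1017/4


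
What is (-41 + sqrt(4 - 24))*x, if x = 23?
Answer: -943 + 46*I*sqrt(5) ≈ -943.0 + 102.86*I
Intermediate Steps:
(-41 + sqrt(4 - 24))*x = (-41 + sqrt(4 - 24))*23 = (-41 + sqrt(-20))*23 = (-41 + 2*I*sqrt(5))*23 = -943 + 46*I*sqrt(5)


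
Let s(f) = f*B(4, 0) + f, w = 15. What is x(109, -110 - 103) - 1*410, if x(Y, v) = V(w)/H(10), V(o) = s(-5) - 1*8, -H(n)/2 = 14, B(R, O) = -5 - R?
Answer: -2878/7 ≈ -411.14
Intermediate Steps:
s(f) = -8*f (s(f) = f*(-5 - 1*4) + f = f*(-5 - 4) + f = f*(-9) + f = -9*f + f = -8*f)
H(n) = -28 (H(n) = -2*14 = -28)
V(o) = 32 (V(o) = -8*(-5) - 1*8 = 40 - 8 = 32)
x(Y, v) = -8/7 (x(Y, v) = 32/(-28) = 32*(-1/28) = -8/7)
x(109, -110 - 103) - 1*410 = -8/7 - 1*410 = -8/7 - 410 = -2878/7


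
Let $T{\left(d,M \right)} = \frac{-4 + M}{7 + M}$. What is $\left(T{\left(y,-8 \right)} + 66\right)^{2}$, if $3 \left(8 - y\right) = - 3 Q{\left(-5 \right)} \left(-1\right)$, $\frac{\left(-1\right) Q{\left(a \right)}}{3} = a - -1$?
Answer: $6084$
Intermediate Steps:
$Q{\left(a \right)} = -3 - 3 a$ ($Q{\left(a \right)} = - 3 \left(a - -1\right) = - 3 \left(a + 1\right) = - 3 \left(1 + a\right) = -3 - 3 a$)
$y = -4$ ($y = 8 - \frac{- 3 \left(-3 - -15\right) \left(-1\right)}{3} = 8 - \frac{- 3 \left(-3 + 15\right) \left(-1\right)}{3} = 8 - \frac{\left(-3\right) 12 \left(-1\right)}{3} = 8 - \frac{\left(-36\right) \left(-1\right)}{3} = 8 - 12 = -4$)
$T{\left(d,M \right)} = \frac{-4 + M}{7 + M}$
$\left(T{\left(y,-8 \right)} + 66\right)^{2} = \left(\frac{-4 - 8}{7 - 8} + 66\right)^{2} = \left(\frac{1}{-1} \left(-12\right) + 66\right)^{2} = \left(\left(-1\right) \left(-12\right) + 66\right)^{2} = \left(12 + 66\right)^{2} = 78^{2} = 6084$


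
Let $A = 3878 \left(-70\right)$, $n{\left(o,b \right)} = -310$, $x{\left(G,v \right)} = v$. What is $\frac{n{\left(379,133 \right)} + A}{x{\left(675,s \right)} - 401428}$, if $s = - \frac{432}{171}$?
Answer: $\frac{516363}{762718} \approx 0.677$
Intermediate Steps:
$s = - \frac{48}{19}$ ($s = \left(-432\right) \frac{1}{171} = - \frac{48}{19} \approx -2.5263$)
$A = -271460$
$\frac{n{\left(379,133 \right)} + A}{x{\left(675,s \right)} - 401428} = \frac{-310 - 271460}{- \frac{48}{19} - 401428} = - \frac{271770}{- \frac{7627180}{19}} = \left(-271770\right) \left(- \frac{19}{7627180}\right) = \frac{516363}{762718}$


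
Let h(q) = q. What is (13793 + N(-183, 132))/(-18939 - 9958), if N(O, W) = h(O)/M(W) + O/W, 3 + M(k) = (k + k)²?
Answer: -14097288277/29537473108 ≈ -0.47727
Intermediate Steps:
M(k) = -3 + 4*k² (M(k) = -3 + (k + k)² = -3 + (2*k)² = -3 + 4*k²)
N(O, W) = O/W + O/(-3 + 4*W²) (N(O, W) = O/(-3 + 4*W²) + O/W = O/W + O/(-3 + 4*W²))
(13793 + N(-183, 132))/(-18939 - 9958) = (13793 - 183*(-3 + 132 + 4*132²)/(132*(-3 + 4*132²)))/(-18939 - 9958) = (13793 - 183*1/132*(-3 + 132 + 4*17424)/(-3 + 4*17424))/(-28897) = (13793 - 183*1/132*(-3 + 132 + 69696)/(-3 + 69696))*(-1/28897) = (13793 - 183*1/132*69825/69693)*(-1/28897) = (13793 - 183*1/132*1/69693*69825)*(-1/28897) = (13793 - 1419775/1022164)*(-1/28897) = (14097288277/1022164)*(-1/28897) = -14097288277/29537473108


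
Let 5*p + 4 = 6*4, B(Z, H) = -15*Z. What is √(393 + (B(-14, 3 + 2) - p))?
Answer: √599 ≈ 24.474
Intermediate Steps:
p = 4 (p = -⅘ + (6*4)/5 = -⅘ + (⅕)*24 = -⅘ + 24/5 = 4)
√(393 + (B(-14, 3 + 2) - p)) = √(393 + (-15*(-14) - 1*4)) = √(393 + (210 - 4)) = √(393 + 206) = √599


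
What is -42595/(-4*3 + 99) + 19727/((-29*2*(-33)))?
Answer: -917363/1914 ≈ -479.29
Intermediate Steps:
-42595/(-4*3 + 99) + 19727/((-29*2*(-33))) = -42595/(-12 + 99) + 19727/((-58*(-33))) = -42595/87 + 19727/1914 = -917363/1914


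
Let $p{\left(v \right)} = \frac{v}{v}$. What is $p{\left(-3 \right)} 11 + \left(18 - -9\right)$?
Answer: $38$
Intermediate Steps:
$p{\left(v \right)} = 1$
$p{\left(-3 \right)} 11 + \left(18 - -9\right) = 1 \cdot 11 + \left(18 - -9\right) = 11 + \left(18 + 9\right) = 11 + 27 = 38$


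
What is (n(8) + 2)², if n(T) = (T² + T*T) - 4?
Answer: 15876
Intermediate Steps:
n(T) = -4 + 2*T² (n(T) = (T² + T²) - 4 = 2*T² - 4 = -4 + 2*T²)
(n(8) + 2)² = ((-4 + 2*8²) + 2)² = ((-4 + 2*64) + 2)² = ((-4 + 128) + 2)² = (124 + 2)² = 126² = 15876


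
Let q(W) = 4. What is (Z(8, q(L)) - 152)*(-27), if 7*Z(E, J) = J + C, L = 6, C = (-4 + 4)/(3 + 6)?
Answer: 28620/7 ≈ 4088.6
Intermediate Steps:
C = 0 (C = 0/9 = 0*(1/9) = 0)
Z(E, J) = J/7 (Z(E, J) = (J + 0)/7 = J/7)
(Z(8, q(L)) - 152)*(-27) = ((1/7)*4 - 152)*(-27) = (4/7 - 152)*(-27) = -1060/7*(-27) = 28620/7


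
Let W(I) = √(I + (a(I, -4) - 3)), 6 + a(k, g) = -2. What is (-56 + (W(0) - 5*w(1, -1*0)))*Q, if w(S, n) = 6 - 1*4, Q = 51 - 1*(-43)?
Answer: -6204 + 94*I*√11 ≈ -6204.0 + 311.76*I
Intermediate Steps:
a(k, g) = -8 (a(k, g) = -6 - 2 = -8)
Q = 94 (Q = 51 + 43 = 94)
w(S, n) = 2 (w(S, n) = 6 - 4 = 2)
W(I) = √(-11 + I) (W(I) = √(I + (-8 - 3)) = √(I - 11) = √(-11 + I))
(-56 + (W(0) - 5*w(1, -1*0)))*Q = (-56 + (√(-11 + 0) - 5*2))*94 = (-56 + (√(-11) - 10))*94 = (-56 + (I*√11 - 10))*94 = (-56 + (-10 + I*√11))*94 = (-66 + I*√11)*94 = -6204 + 94*I*√11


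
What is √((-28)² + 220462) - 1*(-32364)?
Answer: 32364 + √221246 ≈ 32834.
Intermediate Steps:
√((-28)² + 220462) - 1*(-32364) = √(784 + 220462) + 32364 = √221246 + 32364 = 32364 + √221246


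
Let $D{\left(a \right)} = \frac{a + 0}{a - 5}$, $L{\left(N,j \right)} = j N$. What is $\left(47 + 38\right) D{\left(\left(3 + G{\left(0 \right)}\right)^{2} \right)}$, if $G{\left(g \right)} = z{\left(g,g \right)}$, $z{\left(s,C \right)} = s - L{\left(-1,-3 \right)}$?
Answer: $0$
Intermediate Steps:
$L{\left(N,j \right)} = N j$
$z{\left(s,C \right)} = -3 + s$ ($z{\left(s,C \right)} = s - \left(-1\right) \left(-3\right) = s - 3 = -3 + s$)
$G{\left(g \right)} = -3 + g$
$D{\left(a \right)} = \frac{a}{-5 + a}$
$\left(47 + 38\right) D{\left(\left(3 + G{\left(0 \right)}\right)^{2} \right)} = \left(47 + 38\right) \frac{\left(3 + \left(-3 + 0\right)\right)^{2}}{-5 + \left(3 + \left(-3 + 0\right)\right)^{2}} = 85 \frac{\left(3 - 3\right)^{2}}{-5 + \left(3 - 3\right)^{2}} = 85 \frac{0^{2}}{-5 + 0^{2}} = 85 \frac{0}{-5 + 0} = 85 \frac{0}{-5} = 85 \cdot 0 \left(- \frac{1}{5}\right) = 85 \cdot 0 = 0$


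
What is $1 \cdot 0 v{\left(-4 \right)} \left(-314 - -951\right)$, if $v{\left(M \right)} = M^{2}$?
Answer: $0$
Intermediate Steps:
$1 \cdot 0 v{\left(-4 \right)} \left(-314 - -951\right) = 1 \cdot 0 \left(-4\right)^{2} \left(-314 - -951\right) = 0 \cdot 16 \left(-314 + 951\right) = 0 \cdot 637 = 0$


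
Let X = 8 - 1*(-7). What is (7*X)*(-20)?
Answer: -2100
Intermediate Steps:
X = 15 (X = 8 + 7 = 15)
(7*X)*(-20) = (7*15)*(-20) = 105*(-20) = -2100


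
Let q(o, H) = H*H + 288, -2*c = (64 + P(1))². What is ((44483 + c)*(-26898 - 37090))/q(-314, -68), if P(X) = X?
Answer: -1355601777/2456 ≈ -5.5196e+5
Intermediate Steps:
c = -4225/2 (c = -(64 + 1)²/2 = -½*65² = -½*4225 = -4225/2 ≈ -2112.5)
q(o, H) = 288 + H² (q(o, H) = H² + 288 = 288 + H²)
((44483 + c)*(-26898 - 37090))/q(-314, -68) = ((44483 - 4225/2)*(-26898 - 37090))/(288 + (-68)²) = ((84741/2)*(-63988))/(288 + 4624) = -2711203554/4912 = -2711203554*1/4912 = -1355601777/2456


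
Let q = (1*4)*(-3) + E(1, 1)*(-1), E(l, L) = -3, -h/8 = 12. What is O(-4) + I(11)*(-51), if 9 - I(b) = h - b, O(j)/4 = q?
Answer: -5952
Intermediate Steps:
h = -96 (h = -8*12 = -96)
q = -9 (q = (1*4)*(-3) - 3*(-1) = 4*(-3) + 3 = -12 + 3 = -9)
O(j) = -36 (O(j) = 4*(-9) = -36)
I(b) = 105 + b (I(b) = 9 - (-96 - b) = 9 + (96 + b) = 105 + b)
O(-4) + I(11)*(-51) = -36 + (105 + 11)*(-51) = -36 + 116*(-51) = -36 - 5916 = -5952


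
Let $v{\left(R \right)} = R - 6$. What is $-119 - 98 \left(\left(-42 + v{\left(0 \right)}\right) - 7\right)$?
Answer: $5271$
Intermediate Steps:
$v{\left(R \right)} = -6 + R$
$-119 - 98 \left(\left(-42 + v{\left(0 \right)}\right) - 7\right) = -119 - 98 \left(\left(-42 + \left(-6 + 0\right)\right) - 7\right) = -119 - 98 \left(\left(-42 - 6\right) - 7\right) = -119 - 98 \left(-48 - 7\right) = -119 - -5390 = -119 + 5390 = 5271$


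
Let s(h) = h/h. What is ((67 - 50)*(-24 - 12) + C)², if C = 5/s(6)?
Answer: 368449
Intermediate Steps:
s(h) = 1
C = 5 (C = 5/1 = 5*1 = 5)
((67 - 50)*(-24 - 12) + C)² = ((67 - 50)*(-24 - 12) + 5)² = (17*(-36) + 5)² = (-612 + 5)² = (-607)² = 368449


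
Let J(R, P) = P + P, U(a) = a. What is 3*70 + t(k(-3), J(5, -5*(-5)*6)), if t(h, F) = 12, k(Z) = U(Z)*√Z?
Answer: 222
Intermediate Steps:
J(R, P) = 2*P
k(Z) = Z^(3/2) (k(Z) = Z*√Z = Z^(3/2))
3*70 + t(k(-3), J(5, -5*(-5)*6)) = 3*70 + 12 = 210 + 12 = 222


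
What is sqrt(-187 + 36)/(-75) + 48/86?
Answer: 24/43 - I*sqrt(151)/75 ≈ 0.55814 - 0.16384*I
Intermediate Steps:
sqrt(-187 + 36)/(-75) + 48/86 = sqrt(-151)*(-1/75) + 48*(1/86) = (I*sqrt(151))*(-1/75) + 24/43 = -I*sqrt(151)/75 + 24/43 = 24/43 - I*sqrt(151)/75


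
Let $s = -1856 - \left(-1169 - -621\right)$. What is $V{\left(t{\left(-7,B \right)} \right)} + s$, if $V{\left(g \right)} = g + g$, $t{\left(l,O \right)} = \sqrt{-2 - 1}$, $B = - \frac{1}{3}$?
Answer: $-1308 + 2 i \sqrt{3} \approx -1308.0 + 3.4641 i$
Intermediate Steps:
$B = - \frac{1}{3}$ ($B = \left(-1\right) \frac{1}{3} = - \frac{1}{3} \approx -0.33333$)
$t{\left(l,O \right)} = i \sqrt{3}$ ($t{\left(l,O \right)} = \sqrt{-3} = i \sqrt{3}$)
$V{\left(g \right)} = 2 g$
$s = -1308$ ($s = -1856 - \left(-1169 + 621\right) = -1856 - -548 = -1856 + 548 = -1308$)
$V{\left(t{\left(-7,B \right)} \right)} + s = 2 i \sqrt{3} - 1308 = -1308 + 2 i \sqrt{3}$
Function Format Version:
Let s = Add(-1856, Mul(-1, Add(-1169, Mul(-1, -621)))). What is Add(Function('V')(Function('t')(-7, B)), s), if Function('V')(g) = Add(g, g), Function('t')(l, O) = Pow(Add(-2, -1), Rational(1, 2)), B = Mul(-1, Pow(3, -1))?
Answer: Add(-1308, Mul(2, I, Pow(3, Rational(1, 2)))) ≈ Add(-1308.0, Mul(3.4641, I))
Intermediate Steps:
B = Rational(-1, 3) (B = Mul(-1, Rational(1, 3)) = Rational(-1, 3) ≈ -0.33333)
Function('t')(l, O) = Mul(I, Pow(3, Rational(1, 2))) (Function('t')(l, O) = Pow(-3, Rational(1, 2)) = Mul(I, Pow(3, Rational(1, 2))))
Function('V')(g) = Mul(2, g)
s = -1308 (s = Add(-1856, Mul(-1, Add(-1169, 621))) = Add(-1856, Mul(-1, -548)) = Add(-1856, 548) = -1308)
Add(Function('V')(Function('t')(-7, B)), s) = Add(Mul(2, Mul(I, Pow(3, Rational(1, 2)))), -1308) = Add(Mul(2, I, Pow(3, Rational(1, 2))), -1308) = Add(-1308, Mul(2, I, Pow(3, Rational(1, 2))))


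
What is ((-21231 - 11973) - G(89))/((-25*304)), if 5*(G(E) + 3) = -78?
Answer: 8733/2000 ≈ 4.3665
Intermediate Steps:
G(E) = -93/5 (G(E) = -3 + (⅕)*(-78) = -3 - 78/5 = -93/5)
((-21231 - 11973) - G(89))/((-25*304)) = ((-21231 - 11973) - 1*(-93/5))/((-25*304)) = (-33204 + 93/5)/(-7600) = -165927/5*(-1/7600) = 8733/2000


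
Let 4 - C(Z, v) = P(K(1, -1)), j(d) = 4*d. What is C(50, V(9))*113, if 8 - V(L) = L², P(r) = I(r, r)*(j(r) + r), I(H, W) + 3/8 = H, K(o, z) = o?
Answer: 791/8 ≈ 98.875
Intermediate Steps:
I(H, W) = -3/8 + H
P(r) = 5*r*(-3/8 + r) (P(r) = (-3/8 + r)*(4*r + r) = (-3/8 + r)*(5*r) = 5*r*(-3/8 + r))
V(L) = 8 - L²
C(Z, v) = 7/8 (C(Z, v) = 4 - 5*(-3 + 8*1)/8 = 4 - 5*(-3 + 8)/8 = 4 - 5*5/8 = 4 - 1*25/8 = 4 - 25/8 = 7/8)
C(50, V(9))*113 = (7/8)*113 = 791/8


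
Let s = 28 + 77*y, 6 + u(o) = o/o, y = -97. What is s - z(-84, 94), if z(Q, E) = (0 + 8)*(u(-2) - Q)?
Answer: -8073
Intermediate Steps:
u(o) = -5 (u(o) = -6 + o/o = -6 + 1 = -5)
s = -7441 (s = 28 + 77*(-97) = 28 - 7469 = -7441)
z(Q, E) = -40 - 8*Q (z(Q, E) = (0 + 8)*(-5 - Q) = 8*(-5 - Q) = -40 - 8*Q)
s - z(-84, 94) = -7441 - (-40 - 8*(-84)) = -7441 - (-40 + 672) = -7441 - 1*632 = -7441 - 632 = -8073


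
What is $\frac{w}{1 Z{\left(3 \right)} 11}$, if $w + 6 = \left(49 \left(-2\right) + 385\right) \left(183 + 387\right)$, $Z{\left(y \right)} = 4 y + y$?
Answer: $\frac{54528}{55} \approx 991.42$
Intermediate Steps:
$Z{\left(y \right)} = 5 y$
$w = 163584$ ($w = -6 + \left(49 \left(-2\right) + 385\right) \left(183 + 387\right) = -6 + \left(-98 + 385\right) 570 = -6 + 287 \cdot 570 = -6 + 163590 = 163584$)
$\frac{w}{1 Z{\left(3 \right)} 11} = \frac{163584}{1 \cdot 5 \cdot 3 \cdot 11} = \frac{163584}{1 \cdot 15 \cdot 11} = \frac{163584}{15 \cdot 11} = \frac{163584}{165} = 163584 \cdot \frac{1}{165} = \frac{54528}{55}$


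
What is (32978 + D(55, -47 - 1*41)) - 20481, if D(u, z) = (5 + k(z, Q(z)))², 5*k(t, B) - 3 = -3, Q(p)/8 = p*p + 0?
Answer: 12522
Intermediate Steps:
Q(p) = 8*p² (Q(p) = 8*(p*p + 0) = 8*(p² + 0) = 8*p²)
k(t, B) = 0 (k(t, B) = ⅗ + (⅕)*(-3) = ⅗ - ⅗ = 0)
D(u, z) = 25 (D(u, z) = (5 + 0)² = 5² = 25)
(32978 + D(55, -47 - 1*41)) - 20481 = (32978 + 25) - 20481 = 33003 - 20481 = 12522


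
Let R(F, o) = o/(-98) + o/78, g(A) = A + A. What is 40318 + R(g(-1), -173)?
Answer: 77046833/1911 ≈ 40318.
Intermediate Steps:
g(A) = 2*A
R(F, o) = 5*o/1911 (R(F, o) = o*(-1/98) + o*(1/78) = -o/98 + o/78 = 5*o/1911)
40318 + R(g(-1), -173) = 40318 + (5/1911)*(-173) = 40318 - 865/1911 = 77046833/1911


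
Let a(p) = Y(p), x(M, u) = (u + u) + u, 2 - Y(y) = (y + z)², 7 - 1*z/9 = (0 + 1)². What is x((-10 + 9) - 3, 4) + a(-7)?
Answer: -2195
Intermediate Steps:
z = 54 (z = 63 - 9*(0 + 1)² = 63 - 9*1² = 63 - 9*1 = 63 - 9 = 54)
Y(y) = 2 - (54 + y)² (Y(y) = 2 - (y + 54)² = 2 - (54 + y)²)
x(M, u) = 3*u (x(M, u) = 2*u + u = 3*u)
a(p) = 2 - (54 + p)²
x((-10 + 9) - 3, 4) + a(-7) = 3*4 + (2 - (54 - 7)²) = 12 + (2 - 1*47²) = 12 + (2 - 1*2209) = 12 + (2 - 2209) = 12 - 2207 = -2195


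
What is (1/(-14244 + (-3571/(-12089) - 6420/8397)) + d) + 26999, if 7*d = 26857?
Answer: 104037904822532973/3373941790205 ≈ 30836.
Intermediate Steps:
d = 26857/7 (d = (⅐)*26857 = 26857/7 ≈ 3836.7)
(1/(-14244 + (-3571/(-12089) - 6420/8397)) + d) + 26999 = (1/(-14244 + (-3571/(-12089) - 6420/8397)) + 26857/7) + 26999 = (1/(-14244 + (-3571*(-1/12089) - 6420*1/8397)) + 26857/7) + 26999 = (1/(-14244 + (3571/12089 - 2140/2799)) + 26857/7) + 26999 = (1/(-14244 - 15875231/33837111) + 26857/7) + 26999 = (1/(-481991684315/33837111) + 26857/7) + 26999 = (-33837111/481991684315 + 26857/7) + 26999 = 12944850428788178/3373941790205 + 26999 = 104037904822532973/3373941790205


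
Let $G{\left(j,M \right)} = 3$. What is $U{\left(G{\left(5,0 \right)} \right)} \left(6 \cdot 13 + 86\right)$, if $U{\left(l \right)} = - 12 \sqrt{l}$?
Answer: $- 1968 \sqrt{3} \approx -3408.7$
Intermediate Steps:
$U{\left(G{\left(5,0 \right)} \right)} \left(6 \cdot 13 + 86\right) = - 12 \sqrt{3} \left(6 \cdot 13 + 86\right) = - 12 \sqrt{3} \left(78 + 86\right) = - 12 \sqrt{3} \cdot 164 = - 1968 \sqrt{3}$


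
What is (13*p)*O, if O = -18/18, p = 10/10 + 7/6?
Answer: -169/6 ≈ -28.167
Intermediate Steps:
p = 13/6 (p = 10*(⅒) + 7*(⅙) = 1 + 7/6 = 13/6 ≈ 2.1667)
O = -1 (O = -18*1/18 = -1)
(13*p)*O = (13*(13/6))*(-1) = (169/6)*(-1) = -169/6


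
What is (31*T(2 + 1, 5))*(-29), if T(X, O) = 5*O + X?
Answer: -25172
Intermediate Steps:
T(X, O) = X + 5*O
(31*T(2 + 1, 5))*(-29) = (31*((2 + 1) + 5*5))*(-29) = (31*(3 + 25))*(-29) = (31*28)*(-29) = 868*(-29) = -25172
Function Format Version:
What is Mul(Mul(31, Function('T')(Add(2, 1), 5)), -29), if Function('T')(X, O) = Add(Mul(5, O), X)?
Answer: -25172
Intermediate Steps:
Function('T')(X, O) = Add(X, Mul(5, O))
Mul(Mul(31, Function('T')(Add(2, 1), 5)), -29) = Mul(Mul(31, Add(Add(2, 1), Mul(5, 5))), -29) = Mul(Mul(31, Add(3, 25)), -29) = Mul(Mul(31, 28), -29) = Mul(868, -29) = -25172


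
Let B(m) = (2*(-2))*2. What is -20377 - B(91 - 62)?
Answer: -20369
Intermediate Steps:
B(m) = -8 (B(m) = -4*2 = -8)
-20377 - B(91 - 62) = -20377 - 1*(-8) = -20377 + 8 = -20369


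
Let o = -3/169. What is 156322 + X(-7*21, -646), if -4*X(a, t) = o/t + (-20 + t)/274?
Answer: 9352367673875/59827352 ≈ 1.5632e+5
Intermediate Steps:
o = -3/169 (o = -3*1/169 = -3/169 ≈ -0.017751)
X(a, t) = 5/274 - t/1096 + 3/(676*t) (X(a, t) = -(-3/(169*t) + (-20 + t)/274)/4 = -(-3/(169*t) + (-20 + t)*(1/274))/4 = -(-3/(169*t) + (-10/137 + t/274))/4 = -(-10/137 - 3/(169*t) + t/274)/4 = 5/274 - t/1096 + 3/(676*t))
156322 + X(-7*21, -646) = 156322 + (1/185224)*(822 - 169*(-646)*(-20 - 646))/(-646) = 156322 + (1/185224)*(-1/646)*(822 - 169*(-646)*(-666)) = 156322 + (1/185224)*(-1/646)*(822 - 72709884) = 156322 + (1/185224)*(-1/646)*(-72709062) = 156322 + 36354531/59827352 = 9352367673875/59827352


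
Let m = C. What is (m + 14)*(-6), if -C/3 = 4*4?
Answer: 204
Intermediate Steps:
C = -48 (C = -12*4 = -3*16 = -48)
m = -48
(m + 14)*(-6) = (-48 + 14)*(-6) = -34*(-6) = 204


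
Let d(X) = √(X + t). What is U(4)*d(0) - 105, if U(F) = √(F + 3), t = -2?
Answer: -105 + I*√14 ≈ -105.0 + 3.7417*I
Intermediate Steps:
U(F) = √(3 + F)
d(X) = √(-2 + X) (d(X) = √(X - 2) = √(-2 + X))
U(4)*d(0) - 105 = √(3 + 4)*√(-2 + 0) - 105 = √7*√(-2) - 105 = √7*(I*√2) - 105 = I*√14 - 105 = -105 + I*√14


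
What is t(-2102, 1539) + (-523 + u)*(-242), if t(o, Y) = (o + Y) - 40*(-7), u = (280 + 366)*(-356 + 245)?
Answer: 17479135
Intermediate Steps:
u = -71706 (u = 646*(-111) = -71706)
t(o, Y) = 280 + Y + o (t(o, Y) = (Y + o) + 280 = 280 + Y + o)
t(-2102, 1539) + (-523 + u)*(-242) = (280 + 1539 - 2102) + (-523 - 71706)*(-242) = -283 - 72229*(-242) = -283 + 17479418 = 17479135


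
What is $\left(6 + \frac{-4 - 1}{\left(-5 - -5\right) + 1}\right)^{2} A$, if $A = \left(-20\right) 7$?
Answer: $-140$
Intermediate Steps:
$A = -140$
$\left(6 + \frac{-4 - 1}{\left(-5 - -5\right) + 1}\right)^{2} A = \left(6 + \frac{-4 - 1}{\left(-5 - -5\right) + 1}\right)^{2} \left(-140\right) = \left(6 - \frac{5}{\left(-5 + 5\right) + 1}\right)^{2} \left(-140\right) = \left(6 - \frac{5}{0 + 1}\right)^{2} \left(-140\right) = \left(6 - \frac{5}{1}\right)^{2} \left(-140\right) = \left(6 - 5\right)^{2} \left(-140\right) = 1^{2} \left(-140\right) = 1 \left(-140\right) = -140$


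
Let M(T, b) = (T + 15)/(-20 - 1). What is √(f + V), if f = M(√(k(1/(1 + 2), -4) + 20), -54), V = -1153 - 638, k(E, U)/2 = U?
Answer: √(-790146 - 42*√3)/21 ≈ 42.331*I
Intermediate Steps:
k(E, U) = 2*U
V = -1791
M(T, b) = -5/7 - T/21 (M(T, b) = (15 + T)/(-21) = (15 + T)*(-1/21) = -5/7 - T/21)
f = -5/7 - 2*√3/21 (f = -5/7 - √(2*(-4) + 20)/21 = -5/7 - √(-8 + 20)/21 = -5/7 - 2*√3/21 ≈ -0.87924)
√(f + V) = √((-5/7 - 2*√3/21) - 1791) = √(-12542/7 - 2*√3/21)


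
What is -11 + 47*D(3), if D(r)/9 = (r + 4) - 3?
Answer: 1681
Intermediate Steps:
D(r) = 9 + 9*r (D(r) = 9*((r + 4) - 3) = 9*((4 + r) - 3) = 9*(1 + r) = 9 + 9*r)
-11 + 47*D(3) = -11 + 47*(9 + 9*3) = -11 + 47*(9 + 27) = -11 + 47*36 = -11 + 1692 = 1681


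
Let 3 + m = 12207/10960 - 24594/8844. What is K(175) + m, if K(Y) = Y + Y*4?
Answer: 7030131479/8077520 ≈ 870.33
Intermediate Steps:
m = -37698521/8077520 (m = -3 + (12207/10960 - 24594/8844) = -3 + (12207*(1/10960) - 24594*1/8844) = -3 + (12207/10960 - 4099/1474) = -3 - 13465961/8077520 = -37698521/8077520 ≈ -4.6671)
K(Y) = 5*Y (K(Y) = Y + 4*Y = 5*Y)
K(175) + m = 5*175 - 37698521/8077520 = 875 - 37698521/8077520 = 7030131479/8077520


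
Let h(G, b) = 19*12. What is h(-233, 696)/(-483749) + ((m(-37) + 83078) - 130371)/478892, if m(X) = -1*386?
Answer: -23173855947/231663526108 ≈ -0.10003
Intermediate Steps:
h(G, b) = 228
m(X) = -386
h(-233, 696)/(-483749) + ((m(-37) + 83078) - 130371)/478892 = 228/(-483749) + ((-386 + 83078) - 130371)/478892 = 228*(-1/483749) + (82692 - 130371)*(1/478892) = -228/483749 - 47679*1/478892 = -228/483749 - 47679/478892 = -23173855947/231663526108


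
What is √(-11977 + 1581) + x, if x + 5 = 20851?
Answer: 20846 + 2*I*√2599 ≈ 20846.0 + 101.96*I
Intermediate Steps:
x = 20846 (x = -5 + 20851 = 20846)
√(-11977 + 1581) + x = √(-11977 + 1581) + 20846 = √(-10396) + 20846 = 2*I*√2599 + 20846 = 20846 + 2*I*√2599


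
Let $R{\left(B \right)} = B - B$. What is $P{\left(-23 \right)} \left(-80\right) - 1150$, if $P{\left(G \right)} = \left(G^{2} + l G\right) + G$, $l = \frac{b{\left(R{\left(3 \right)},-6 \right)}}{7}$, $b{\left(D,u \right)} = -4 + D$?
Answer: $- \frac{298770}{7} \approx -42681.0$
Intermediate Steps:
$R{\left(B \right)} = 0$
$l = - \frac{4}{7}$ ($l = \frac{-4 + 0}{7} = \left(-4\right) \frac{1}{7} = - \frac{4}{7} \approx -0.57143$)
$P{\left(G \right)} = G^{2} + \frac{3 G}{7}$ ($P{\left(G \right)} = \left(G^{2} - \frac{4 G}{7}\right) + G = G^{2} + \frac{3 G}{7}$)
$P{\left(-23 \right)} \left(-80\right) - 1150 = \frac{1}{7} \left(-23\right) \left(3 + 7 \left(-23\right)\right) \left(-80\right) - 1150 = \frac{1}{7} \left(-23\right) \left(3 - 161\right) \left(-80\right) - 1150 = \frac{1}{7} \left(-23\right) \left(-158\right) \left(-80\right) - 1150 = \frac{3634}{7} \left(-80\right) - 1150 = - \frac{290720}{7} - 1150 = - \frac{298770}{7}$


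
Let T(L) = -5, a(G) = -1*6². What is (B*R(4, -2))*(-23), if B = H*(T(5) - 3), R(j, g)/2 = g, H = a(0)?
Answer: 26496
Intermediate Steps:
a(G) = -36 (a(G) = -1*36 = -36)
H = -36
R(j, g) = 2*g
B = 288 (B = -36*(-5 - 3) = -36*(-8) = 288)
(B*R(4, -2))*(-23) = (288*(2*(-2)))*(-23) = (288*(-4))*(-23) = -1152*(-23) = 26496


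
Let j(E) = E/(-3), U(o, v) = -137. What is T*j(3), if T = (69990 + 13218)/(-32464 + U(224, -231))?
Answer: 27736/10867 ≈ 2.5523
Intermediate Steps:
j(E) = -E/3 (j(E) = E*(-1/3) = -E/3)
T = -27736/10867 (T = (69990 + 13218)/(-32464 - 137) = 83208/(-32601) = 83208*(-1/32601) = -27736/10867 ≈ -2.5523)
T*j(3) = -(-27736)*3/32601 = -27736/10867*(-1) = 27736/10867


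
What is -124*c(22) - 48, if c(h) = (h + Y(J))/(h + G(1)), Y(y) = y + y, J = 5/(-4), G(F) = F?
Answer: -3522/23 ≈ -153.13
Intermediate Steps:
J = -5/4 (J = 5*(-¼) = -5/4 ≈ -1.2500)
Y(y) = 2*y
c(h) = (-5/2 + h)/(1 + h) (c(h) = (h + 2*(-5/4))/(h + 1) = (h - 5/2)/(1 + h) = (-5/2 + h)/(1 + h))
-124*c(22) - 48 = -124*(-5/2 + 22)/(1 + 22) - 48 = -124*39/(23*2) - 48 = -124*39/46 - 48 = -2418/23 - 48 = -3522/23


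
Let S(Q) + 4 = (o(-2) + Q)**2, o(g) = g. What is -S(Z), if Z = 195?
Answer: -37245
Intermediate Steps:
S(Q) = -4 + (-2 + Q)**2
-S(Z) = -195*(-4 + 195) = -195*191 = -1*37245 = -37245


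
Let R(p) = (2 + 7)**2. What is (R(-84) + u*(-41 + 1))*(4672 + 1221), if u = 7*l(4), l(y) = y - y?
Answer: 477333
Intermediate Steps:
l(y) = 0
u = 0 (u = 7*0 = 0)
R(p) = 81 (R(p) = 9**2 = 81)
(R(-84) + u*(-41 + 1))*(4672 + 1221) = (81 + 0*(-41 + 1))*(4672 + 1221) = (81 + 0*(-40))*5893 = (81 + 0)*5893 = 81*5893 = 477333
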